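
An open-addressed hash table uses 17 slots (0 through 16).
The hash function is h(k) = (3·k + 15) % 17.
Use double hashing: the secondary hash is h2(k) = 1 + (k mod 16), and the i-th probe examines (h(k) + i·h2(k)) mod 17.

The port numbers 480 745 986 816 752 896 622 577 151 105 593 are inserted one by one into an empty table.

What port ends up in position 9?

622

480: h=10 -> slot 10
745: h=6 -> slot 6
986: h=15 -> slot 15
816: h=15, h2=1, probe 15,16 -> slot 16
752: h=10, h2=1, probe 10,11 -> slot 11
896: h=0 -> slot 0
622: h=11, h2=15, probe 11,9 -> slot 9
577: h=12 -> slot 12
151: h=9, h2=8, probe 9,0,8 -> slot 8
105: h=7 -> slot 7
593: h=9, h2=2, probe 9,11,13 -> slot 13
Table: [896, _, _, _, _, _, 745, 105, 151, 622, 480, 752, 577, 593, _, 986, 816]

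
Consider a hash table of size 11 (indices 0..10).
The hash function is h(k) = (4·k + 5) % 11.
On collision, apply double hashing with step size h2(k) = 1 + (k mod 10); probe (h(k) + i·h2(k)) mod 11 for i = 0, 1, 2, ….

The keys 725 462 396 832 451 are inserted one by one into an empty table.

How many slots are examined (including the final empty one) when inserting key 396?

3

725 hashes to 1; slot 1 is free -> place at 1.
462 hashes to 5; slot 5 is free -> place at 5.
396 hashes to 5, h2=7; 5,1 taken -> place at 8.
832 hashes to 0; slot 0 is free -> place at 0.
451 hashes to 5, h2=2; 5 taken -> place at 7.
Table: [832, 725, ∅, ∅, ∅, 462, ∅, 451, 396, ∅, ∅]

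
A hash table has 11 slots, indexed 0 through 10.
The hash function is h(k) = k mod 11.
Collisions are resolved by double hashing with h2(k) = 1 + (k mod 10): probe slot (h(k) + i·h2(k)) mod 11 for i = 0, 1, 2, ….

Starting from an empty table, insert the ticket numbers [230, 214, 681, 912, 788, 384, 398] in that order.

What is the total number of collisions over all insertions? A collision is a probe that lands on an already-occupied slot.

4

230 hashes to 10; slot 10 is free => place at 10.
214 hashes to 5; slot 5 is free => place at 5.
681 hashes to 10, h2=2; 10 taken => place at 1.
912 hashes to 10, h2=3; 10 taken => place at 2.
788 hashes to 7; slot 7 is free => place at 7.
384 hashes to 10, h2=5; 10 taken => place at 4.
398 hashes to 2, h2=9; 2 taken => place at 0.
Table: [398, 681, 912, ∅, 384, 214, ∅, 788, ∅, ∅, 230]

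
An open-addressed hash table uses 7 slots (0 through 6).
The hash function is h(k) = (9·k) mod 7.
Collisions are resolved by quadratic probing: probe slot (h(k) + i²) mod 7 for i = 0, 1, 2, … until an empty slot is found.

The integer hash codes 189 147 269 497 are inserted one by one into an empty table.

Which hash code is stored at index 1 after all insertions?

189 hashes to 0; slot 0 is free → place at 0.
147 hashes to 0; 0 taken → place at 1.
269 hashes to 6; slot 6 is free → place at 6.
497 hashes to 0; 0,1 taken → place at 4.
Table: [189, 147, ., ., 497, ., 269]

147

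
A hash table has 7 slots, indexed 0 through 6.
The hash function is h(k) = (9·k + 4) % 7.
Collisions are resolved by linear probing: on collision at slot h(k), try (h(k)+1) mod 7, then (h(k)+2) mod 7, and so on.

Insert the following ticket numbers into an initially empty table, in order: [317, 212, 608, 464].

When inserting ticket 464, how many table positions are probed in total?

4

317: h=1 => slot 1
212: h=1, probe 1,2 => slot 2
608: h=2, probe 2,3 => slot 3
464: h=1, probe 1,2,3,4 => slot 4
Table: [∅, 317, 212, 608, 464, ∅, ∅]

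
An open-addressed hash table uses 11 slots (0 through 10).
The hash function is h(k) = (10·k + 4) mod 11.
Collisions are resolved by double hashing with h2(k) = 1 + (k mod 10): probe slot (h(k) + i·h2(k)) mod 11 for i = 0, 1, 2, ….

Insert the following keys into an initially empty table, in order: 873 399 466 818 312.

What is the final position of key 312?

3

873: h=0 -> slot 0
399: h=1 -> slot 1
466: h=0, h2=7, probe 0,7 -> slot 7
818: h=0, h2=9, probe 0,9 -> slot 9
312: h=0, h2=3, probe 0,3 -> slot 3
Table: [873, 399, -, 312, -, -, -, 466, -, 818, -]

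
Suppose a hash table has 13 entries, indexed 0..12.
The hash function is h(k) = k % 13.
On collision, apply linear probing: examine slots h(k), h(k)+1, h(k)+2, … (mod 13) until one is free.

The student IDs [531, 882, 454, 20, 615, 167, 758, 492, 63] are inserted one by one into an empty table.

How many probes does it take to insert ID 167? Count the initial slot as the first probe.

4

531: h=11 → slot 11
882: h=11, probe 11,12 → slot 12
454: h=12, probe 12,0 → slot 0
20: h=7 → slot 7
615: h=4 → slot 4
167: h=11, probe 11,12,0,1 → slot 1
758: h=4, probe 4,5 → slot 5
492: h=11, probe 11,12,0,1,2 → slot 2
63: h=11, probe 11,12,0,1,2,3 → slot 3
Table: [454, 167, 492, 63, 615, 758, _, 20, _, _, _, 531, 882]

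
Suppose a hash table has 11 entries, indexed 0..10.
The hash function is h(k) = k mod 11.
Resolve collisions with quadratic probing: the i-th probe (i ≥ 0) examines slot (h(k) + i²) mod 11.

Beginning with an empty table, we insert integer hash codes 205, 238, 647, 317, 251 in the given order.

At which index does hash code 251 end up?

2

205 hashes to 7; slot 7 is free → place at 7.
238 hashes to 7; 7 taken → place at 8.
647 hashes to 9; slot 9 is free → place at 9.
317 hashes to 9; 9 taken → place at 10.
251 hashes to 9; 9,10 taken → place at 2.
Table: [., ., 251, ., ., ., ., 205, 238, 647, 317]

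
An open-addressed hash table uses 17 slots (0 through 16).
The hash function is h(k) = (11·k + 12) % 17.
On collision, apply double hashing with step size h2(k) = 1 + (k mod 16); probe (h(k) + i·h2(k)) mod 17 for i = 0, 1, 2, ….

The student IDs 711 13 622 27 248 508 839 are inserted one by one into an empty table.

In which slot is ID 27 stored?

15

711: h=13 => slot 13
13: h=2 => slot 2
622: h=3 => slot 3
27: h=3, h2=12, probe 3,15 => slot 15
248: h=3, h2=9, probe 3,12 => slot 12
508: h=7 => slot 7
839: h=10 => slot 10
Table: [., ., 13, 622, ., ., ., 508, ., ., 839, ., 248, 711, ., 27, .]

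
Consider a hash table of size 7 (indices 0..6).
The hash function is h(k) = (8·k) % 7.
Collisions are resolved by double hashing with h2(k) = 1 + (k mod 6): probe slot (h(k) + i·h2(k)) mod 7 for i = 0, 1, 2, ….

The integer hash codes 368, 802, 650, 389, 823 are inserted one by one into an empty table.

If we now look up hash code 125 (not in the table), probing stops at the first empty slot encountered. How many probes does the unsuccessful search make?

Insert 368: h=4, slot 4 empty -> index 4.
Insert 802: h=4, h2=5, slot 4 occupied -> index 2.
Insert 650: h=6, slot 6 empty -> index 6.
Insert 389: h=4, h2=6, slot 4 occupied -> index 3.
Insert 823: h=4, h2=2, slots 4,6 occupied -> index 1.
Table: [., 823, 802, 389, 368, ., 650]
Lookup 125: h=6, h2=6, probe 6,5 → slot 5 empty, not found.

2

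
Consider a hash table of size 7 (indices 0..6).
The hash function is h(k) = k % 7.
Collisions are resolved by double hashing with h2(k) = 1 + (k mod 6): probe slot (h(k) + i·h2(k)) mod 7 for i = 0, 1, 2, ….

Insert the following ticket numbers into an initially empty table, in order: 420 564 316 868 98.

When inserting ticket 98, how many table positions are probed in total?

2

420 hashes to 0; slot 0 is free -> place at 0.
564 hashes to 4; slot 4 is free -> place at 4.
316 hashes to 1; slot 1 is free -> place at 1.
868 hashes to 0, h2=5; 0 taken -> place at 5.
98 hashes to 0, h2=3; 0 taken -> place at 3.
Table: [420, 316, _, 98, 564, 868, _]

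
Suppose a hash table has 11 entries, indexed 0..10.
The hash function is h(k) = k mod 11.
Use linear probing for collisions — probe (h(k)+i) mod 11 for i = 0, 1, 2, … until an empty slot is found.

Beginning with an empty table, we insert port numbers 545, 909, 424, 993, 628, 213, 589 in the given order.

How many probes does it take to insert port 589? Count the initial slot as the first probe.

4

545 hashes to 6; slot 6 is free => place at 6.
909 hashes to 7; slot 7 is free => place at 7.
424 hashes to 6; 6,7 taken => place at 8.
993 hashes to 3; slot 3 is free => place at 3.
628 hashes to 1; slot 1 is free => place at 1.
213 hashes to 4; slot 4 is free => place at 4.
589 hashes to 6; 6,7,8 taken => place at 9.
Table: [∅, 628, ∅, 993, 213, ∅, 545, 909, 424, 589, ∅]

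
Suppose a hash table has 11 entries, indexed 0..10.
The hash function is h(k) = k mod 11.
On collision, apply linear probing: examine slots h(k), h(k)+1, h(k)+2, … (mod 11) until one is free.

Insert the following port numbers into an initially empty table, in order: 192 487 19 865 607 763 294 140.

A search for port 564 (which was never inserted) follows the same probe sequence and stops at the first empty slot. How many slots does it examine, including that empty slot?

4

192 hashes to 5; slot 5 is free → place at 5.
487 hashes to 3; slot 3 is free → place at 3.
19 hashes to 8; slot 8 is free → place at 8.
865 hashes to 7; slot 7 is free → place at 7.
607 hashes to 2; slot 2 is free → place at 2.
763 hashes to 4; slot 4 is free → place at 4.
294 hashes to 8; 8 taken → place at 9.
140 hashes to 8; 8,9 taken → place at 10.
Table: [-, -, 607, 487, 763, 192, -, 865, 19, 294, 140]
Lookup 564: h=3, probe 3,4,5,6 → slot 6 empty, not found.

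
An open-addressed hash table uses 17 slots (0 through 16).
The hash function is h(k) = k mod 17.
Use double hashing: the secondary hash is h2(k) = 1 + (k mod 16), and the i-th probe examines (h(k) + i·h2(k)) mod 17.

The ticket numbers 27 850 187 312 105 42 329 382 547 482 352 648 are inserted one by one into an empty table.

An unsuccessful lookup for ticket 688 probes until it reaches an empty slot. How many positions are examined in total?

4

27: h=10 → slot 10
850: h=0 → slot 0
187: h=0, h2=12, probe 0,12 → slot 12
312: h=6 → slot 6
105: h=3 → slot 3
42: h=8 → slot 8
329: h=6, h2=10, probe 6,16 → slot 16
382: h=8, h2=15, probe 8,6,4 → slot 4
547: h=3, h2=4, probe 3,7 → slot 7
482: h=6, h2=3, probe 6,9 → slot 9
352: h=12, h2=1, probe 12,13 → slot 13
648: h=2 → slot 2
Table: [850, ., 648, 105, 382, ., 312, 547, 42, 482, 27, ., 187, 352, ., ., 329]
Lookup 688: h=8, h2=1, probe 8,9,10,11 → slot 11 empty, not found.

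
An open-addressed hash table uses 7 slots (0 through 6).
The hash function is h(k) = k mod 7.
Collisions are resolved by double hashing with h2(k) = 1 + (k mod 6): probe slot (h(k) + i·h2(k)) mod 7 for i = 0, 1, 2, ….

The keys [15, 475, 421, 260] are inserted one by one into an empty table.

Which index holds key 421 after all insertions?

3

15: h=1 → slot 1
475: h=6 → slot 6
421: h=1, h2=2, probe 1,3 → slot 3
260: h=1, h2=3, probe 1,4 → slot 4
Table: [-, 15, -, 421, 260, -, 475]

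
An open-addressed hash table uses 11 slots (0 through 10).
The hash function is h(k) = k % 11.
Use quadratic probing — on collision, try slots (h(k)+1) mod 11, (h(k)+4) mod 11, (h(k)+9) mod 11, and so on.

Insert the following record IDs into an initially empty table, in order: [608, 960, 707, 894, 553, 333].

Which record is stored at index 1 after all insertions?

608 hashes to 3; slot 3 is free → place at 3.
960 hashes to 3; 3 taken → place at 4.
707 hashes to 3; 3,4 taken → place at 7.
894 hashes to 3; 3,4,7 taken → place at 1.
553 hashes to 3; 3,4,7,1 taken → place at 8.
333 hashes to 3; 3,4,7,1,8 taken → place at 6.
Table: [∅, 894, ∅, 608, 960, ∅, 333, 707, 553, ∅, ∅]

894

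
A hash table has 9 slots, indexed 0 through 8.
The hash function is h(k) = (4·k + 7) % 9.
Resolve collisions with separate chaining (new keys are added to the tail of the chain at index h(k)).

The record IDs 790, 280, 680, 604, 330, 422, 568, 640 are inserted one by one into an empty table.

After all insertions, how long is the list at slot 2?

4

790 -> bucket 8
280 -> bucket 2
680 -> bucket 0
604 -> bucket 2 (collision)
330 -> bucket 4
422 -> bucket 3
568 -> bucket 2 (collision)
640 -> bucket 2 (collision)
Final buckets:
0: 680
1: —
2: 280 -> 604 -> 568 -> 640
3: 422
4: 330
5: —
6: —
7: —
8: 790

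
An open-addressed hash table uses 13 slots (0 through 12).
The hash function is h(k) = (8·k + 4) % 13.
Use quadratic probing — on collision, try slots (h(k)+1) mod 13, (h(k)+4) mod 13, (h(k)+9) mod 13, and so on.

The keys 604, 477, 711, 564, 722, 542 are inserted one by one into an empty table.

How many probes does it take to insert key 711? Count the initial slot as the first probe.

2

604: h=0 → slot 0
477: h=11 → slot 11
711: h=11, probe 11,12 → slot 12
564: h=5 → slot 5
722: h=8 → slot 8
542: h=11, probe 11,12,2 → slot 2
Table: [604, _, 542, _, _, 564, _, _, 722, _, _, 477, 711]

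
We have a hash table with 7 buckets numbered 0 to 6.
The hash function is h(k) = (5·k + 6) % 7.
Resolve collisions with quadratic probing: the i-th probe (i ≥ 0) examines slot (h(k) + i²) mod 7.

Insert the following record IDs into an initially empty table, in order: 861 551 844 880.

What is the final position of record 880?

Insert 861: h=6, slot 6 empty -> index 6.
Insert 551: h=3, slot 3 empty -> index 3.
Insert 844: h=5, slot 5 empty -> index 5.
Insert 880: h=3, slot 3 occupied -> index 4.
Table: [—, —, —, 551, 880, 844, 861]

4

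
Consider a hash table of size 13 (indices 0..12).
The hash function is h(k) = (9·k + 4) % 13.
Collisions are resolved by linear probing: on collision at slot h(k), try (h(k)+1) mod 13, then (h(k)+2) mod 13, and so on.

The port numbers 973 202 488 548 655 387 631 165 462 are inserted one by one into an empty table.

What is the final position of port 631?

Insert 973: h=12, slot 12 empty → index 12.
Insert 202: h=2, slot 2 empty → index 2.
Insert 488: h=2, slot 2 occupied → index 3.
Insert 548: h=9, slot 9 empty → index 9.
Insert 655: h=10, slot 10 empty → index 10.
Insert 387: h=3, slot 3 occupied → index 4.
Insert 631: h=2, slots 2,3,4 occupied → index 5.
Insert 165: h=7, slot 7 empty → index 7.
Insert 462: h=2, slots 2,3,4,5 occupied → index 6.
Table: [—, —, 202, 488, 387, 631, 462, 165, —, 548, 655, —, 973]

5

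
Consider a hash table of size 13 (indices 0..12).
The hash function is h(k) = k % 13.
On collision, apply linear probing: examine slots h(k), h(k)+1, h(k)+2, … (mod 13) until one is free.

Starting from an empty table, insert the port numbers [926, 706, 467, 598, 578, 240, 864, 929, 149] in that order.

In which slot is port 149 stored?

926 hashes to 3; slot 3 is free -> place at 3.
706 hashes to 4; slot 4 is free -> place at 4.
467 hashes to 12; slot 12 is free -> place at 12.
598 hashes to 0; slot 0 is free -> place at 0.
578 hashes to 6; slot 6 is free -> place at 6.
240 hashes to 6; 6 taken -> place at 7.
864 hashes to 6; 6,7 taken -> place at 8.
929 hashes to 6; 6,7,8 taken -> place at 9.
149 hashes to 6; 6,7,8,9 taken -> place at 10.
Table: [598, -, -, 926, 706, -, 578, 240, 864, 929, 149, -, 467]

10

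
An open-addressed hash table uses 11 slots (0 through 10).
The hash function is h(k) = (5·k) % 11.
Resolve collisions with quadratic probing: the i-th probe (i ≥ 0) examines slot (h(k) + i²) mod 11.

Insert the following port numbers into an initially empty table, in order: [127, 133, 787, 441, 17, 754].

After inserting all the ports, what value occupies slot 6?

Insert 127: h=8, slot 8 empty => index 8.
Insert 133: h=5, slot 5 empty => index 5.
Insert 787: h=8, slot 8 occupied => index 9.
Insert 441: h=5, slot 5 occupied => index 6.
Insert 17: h=8, slots 8,9 occupied => index 1.
Insert 754: h=8, slots 8,9,1,6 occupied => index 2.
Table: [—, 17, 754, —, —, 133, 441, —, 127, 787, —]

441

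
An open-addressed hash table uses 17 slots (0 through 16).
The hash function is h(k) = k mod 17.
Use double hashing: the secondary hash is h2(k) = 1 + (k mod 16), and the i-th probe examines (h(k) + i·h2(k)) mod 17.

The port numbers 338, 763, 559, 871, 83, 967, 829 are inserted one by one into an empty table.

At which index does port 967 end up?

6

338 hashes to 15; slot 15 is free => place at 15.
763 hashes to 15, h2=12; 15 taken => place at 10.
559 hashes to 15, h2=16; 15 taken => place at 14.
871 hashes to 4; slot 4 is free => place at 4.
83 hashes to 15, h2=4; 15 taken => place at 2.
967 hashes to 15, h2=8; 15 taken => place at 6.
829 hashes to 13; slot 13 is free => place at 13.
Table: [-, -, 83, -, 871, -, 967, -, -, -, 763, -, -, 829, 559, 338, -]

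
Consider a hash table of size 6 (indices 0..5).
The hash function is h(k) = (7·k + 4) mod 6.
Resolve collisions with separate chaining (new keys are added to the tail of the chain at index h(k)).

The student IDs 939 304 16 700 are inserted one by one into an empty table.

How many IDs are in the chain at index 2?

Insert 939: h=1, bucket 1 empty -> new chain.
Insert 304: h=2, bucket 2 empty -> new chain.
Insert 16: h=2, bucket 2 nonempty -> append to chain.
Insert 700: h=2, bucket 2 nonempty -> append to chain.
Final buckets:
0: _
1: 939
2: 304 -> 16 -> 700
3: _
4: _
5: _

3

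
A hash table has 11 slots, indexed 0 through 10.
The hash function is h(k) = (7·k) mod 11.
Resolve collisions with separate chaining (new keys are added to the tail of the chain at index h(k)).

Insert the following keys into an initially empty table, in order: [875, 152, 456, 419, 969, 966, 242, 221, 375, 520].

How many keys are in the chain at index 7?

Insert 875: h=9, bucket 9 empty -> new chain.
Insert 152: h=8, bucket 8 empty -> new chain.
Insert 456: h=2, bucket 2 empty -> new chain.
Insert 419: h=7, bucket 7 empty -> new chain.
Insert 969: h=7, bucket 7 nonempty -> append to chain.
Insert 966: h=8, bucket 8 nonempty -> append to chain.
Insert 242: h=0, bucket 0 empty -> new chain.
Insert 221: h=7, bucket 7 nonempty -> append to chain.
Insert 375: h=7, bucket 7 nonempty -> append to chain.
Insert 520: h=10, bucket 10 empty -> new chain.
Final buckets:
0: 242
1: —
2: 456
3: —
4: —
5: —
6: —
7: 419 -> 969 -> 221 -> 375
8: 152 -> 966
9: 875
10: 520

4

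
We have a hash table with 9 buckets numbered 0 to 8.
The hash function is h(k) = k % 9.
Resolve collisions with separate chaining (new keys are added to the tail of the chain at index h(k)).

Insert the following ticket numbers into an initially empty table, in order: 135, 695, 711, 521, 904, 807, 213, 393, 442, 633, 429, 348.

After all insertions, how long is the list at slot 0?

135 → bucket 0
695 → bucket 2
711 → bucket 0 (collision)
521 → bucket 8
904 → bucket 4
807 → bucket 6
213 → bucket 6 (collision)
393 → bucket 6 (collision)
442 → bucket 1
633 → bucket 3
429 → bucket 6 (collision)
348 → bucket 6 (collision)
Final buckets:
0: 135 -> 711
1: 442
2: 695
3: 633
4: 904
5: ∅
6: 807 -> 213 -> 393 -> 429 -> 348
7: ∅
8: 521

2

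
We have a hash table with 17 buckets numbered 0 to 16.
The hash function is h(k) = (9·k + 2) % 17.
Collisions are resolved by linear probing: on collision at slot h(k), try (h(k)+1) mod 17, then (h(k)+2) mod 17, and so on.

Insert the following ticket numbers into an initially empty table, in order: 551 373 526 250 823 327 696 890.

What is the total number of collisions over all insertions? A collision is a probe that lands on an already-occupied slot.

551: h=14 => slot 14
373: h=10 => slot 10
526: h=10, probe 10,11 => slot 11
250: h=8 => slot 8
823: h=14, probe 14,15 => slot 15
327: h=4 => slot 4
696: h=10, probe 10,11,12 => slot 12
890: h=5 => slot 5
Table: [∅, ∅, ∅, ∅, 327, 890, ∅, ∅, 250, ∅, 373, 526, 696, ∅, 551, 823, ∅]

4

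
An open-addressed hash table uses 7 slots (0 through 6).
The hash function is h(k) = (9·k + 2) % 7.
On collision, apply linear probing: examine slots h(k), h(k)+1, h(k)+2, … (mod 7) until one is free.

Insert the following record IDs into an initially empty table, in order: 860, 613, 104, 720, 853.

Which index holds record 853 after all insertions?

860: h=0 → slot 0
613: h=3 → slot 3
104: h=0, probe 0,1 → slot 1
720: h=0, probe 0,1,2 → slot 2
853: h=0, probe 0,1,2,3,4 → slot 4
Table: [860, 104, 720, 613, 853, -, -]

4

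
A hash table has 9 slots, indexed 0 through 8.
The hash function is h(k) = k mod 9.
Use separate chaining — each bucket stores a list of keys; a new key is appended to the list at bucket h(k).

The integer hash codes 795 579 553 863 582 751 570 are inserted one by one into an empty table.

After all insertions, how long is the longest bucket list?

3

Insert 795: h=3, bucket 3 empty → new chain.
Insert 579: h=3, bucket 3 nonempty → append to chain.
Insert 553: h=4, bucket 4 empty → new chain.
Insert 863: h=8, bucket 8 empty → new chain.
Insert 582: h=6, bucket 6 empty → new chain.
Insert 751: h=4, bucket 4 nonempty → append to chain.
Insert 570: h=3, bucket 3 nonempty → append to chain.
Final buckets:
0: —
1: —
2: —
3: 795 -> 579 -> 570
4: 553 -> 751
5: —
6: 582
7: —
8: 863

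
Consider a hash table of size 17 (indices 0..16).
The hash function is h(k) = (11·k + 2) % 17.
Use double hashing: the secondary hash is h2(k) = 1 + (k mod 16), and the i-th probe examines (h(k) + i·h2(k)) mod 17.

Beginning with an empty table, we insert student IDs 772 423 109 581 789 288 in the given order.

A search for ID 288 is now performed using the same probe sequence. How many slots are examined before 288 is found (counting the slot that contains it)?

2

Insert 772: h=11, slot 11 empty → index 11.
Insert 423: h=14, slot 14 empty → index 14.
Insert 109: h=11, h2=14, slot 11 occupied → index 8.
Insert 581: h=1, slot 1 empty → index 1.
Insert 789: h=11, h2=6, slot 11 occupied → index 0.
Insert 288: h=8, h2=1, slot 8 occupied → index 9.
Table: [789, 581, ∅, ∅, ∅, ∅, ∅, ∅, 109, 288, ∅, 772, ∅, ∅, 423, ∅, ∅]
Lookup 288: h=8, h2=1, probe 8,9 → found at 9.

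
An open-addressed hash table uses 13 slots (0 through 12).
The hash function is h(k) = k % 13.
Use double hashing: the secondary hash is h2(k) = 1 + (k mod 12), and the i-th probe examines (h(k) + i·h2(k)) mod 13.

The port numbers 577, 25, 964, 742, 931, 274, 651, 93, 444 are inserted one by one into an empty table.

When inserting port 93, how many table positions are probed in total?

4

577: h=5 => slot 5
25: h=12 => slot 12
964: h=2 => slot 2
742: h=1 => slot 1
931: h=8 => slot 8
274: h=1, h2=11, probe 1,12,10 => slot 10
651: h=1, h2=4, probe 1,5,9 => slot 9
93: h=2, h2=10, probe 2,12,9,6 => slot 6
444: h=2, h2=1, probe 2,3 => slot 3
Table: [., 742, 964, 444, ., 577, 93, ., 931, 651, 274, ., 25]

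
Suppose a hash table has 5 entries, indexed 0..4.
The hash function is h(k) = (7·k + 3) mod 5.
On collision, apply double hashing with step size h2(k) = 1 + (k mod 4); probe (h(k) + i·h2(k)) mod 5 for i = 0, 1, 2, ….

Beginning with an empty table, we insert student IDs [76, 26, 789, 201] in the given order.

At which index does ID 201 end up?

76: h=0 -> slot 0
26: h=0, h2=3, probe 0,3 -> slot 3
789: h=1 -> slot 1
201: h=0, h2=2, probe 0,2 -> slot 2
Table: [76, 789, 201, 26, —]

2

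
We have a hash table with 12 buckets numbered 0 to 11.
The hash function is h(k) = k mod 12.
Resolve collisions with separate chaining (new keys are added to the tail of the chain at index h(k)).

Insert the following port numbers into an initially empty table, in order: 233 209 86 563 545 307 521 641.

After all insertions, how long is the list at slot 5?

5

233 → bucket 5
209 → bucket 5 (collision)
86 → bucket 2
563 → bucket 11
545 → bucket 5 (collision)
307 → bucket 7
521 → bucket 5 (collision)
641 → bucket 5 (collision)
Final buckets:
0: _
1: _
2: 86
3: _
4: _
5: 233 -> 209 -> 545 -> 521 -> 641
6: _
7: 307
8: _
9: _
10: _
11: 563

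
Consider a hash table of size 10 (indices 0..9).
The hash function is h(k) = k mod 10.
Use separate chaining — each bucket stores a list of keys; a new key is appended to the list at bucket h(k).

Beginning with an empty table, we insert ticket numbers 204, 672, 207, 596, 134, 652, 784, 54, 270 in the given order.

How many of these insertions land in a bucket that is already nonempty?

4

204 -> bucket 4
672 -> bucket 2
207 -> bucket 7
596 -> bucket 6
134 -> bucket 4 (collision)
652 -> bucket 2 (collision)
784 -> bucket 4 (collision)
54 -> bucket 4 (collision)
270 -> bucket 0
Final buckets:
0: 270
1: -
2: 672 -> 652
3: -
4: 204 -> 134 -> 784 -> 54
5: -
6: 596
7: 207
8: -
9: -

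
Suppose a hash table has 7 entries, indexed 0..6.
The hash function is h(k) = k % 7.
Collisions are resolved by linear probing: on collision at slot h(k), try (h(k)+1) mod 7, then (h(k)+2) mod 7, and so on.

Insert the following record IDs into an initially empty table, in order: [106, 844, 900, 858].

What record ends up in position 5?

900

106 hashes to 1; slot 1 is free → place at 1.
844 hashes to 4; slot 4 is free → place at 4.
900 hashes to 4; 4 taken → place at 5.
858 hashes to 4; 4,5 taken → place at 6.
Table: [—, 106, —, —, 844, 900, 858]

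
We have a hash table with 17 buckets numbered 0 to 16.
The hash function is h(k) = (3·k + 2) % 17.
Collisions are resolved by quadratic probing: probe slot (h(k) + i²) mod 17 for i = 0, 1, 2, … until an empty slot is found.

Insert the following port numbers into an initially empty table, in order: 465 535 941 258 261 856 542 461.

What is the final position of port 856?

12

Insert 465: h=3, slot 3 empty → index 3.
Insert 535: h=9, slot 9 empty → index 9.
Insert 941: h=3, slot 3 occupied → index 4.
Insert 258: h=11, slot 11 empty → index 11.
Insert 261: h=3, slots 3,4 occupied → index 7.
Insert 856: h=3, slots 3,4,7 occupied → index 12.
Insert 542: h=13, slot 13 empty → index 13.
Insert 461: h=8, slot 8 empty → index 8.
Table: [—, —, —, 465, 941, —, —, 261, 461, 535, —, 258, 856, 542, —, —, —]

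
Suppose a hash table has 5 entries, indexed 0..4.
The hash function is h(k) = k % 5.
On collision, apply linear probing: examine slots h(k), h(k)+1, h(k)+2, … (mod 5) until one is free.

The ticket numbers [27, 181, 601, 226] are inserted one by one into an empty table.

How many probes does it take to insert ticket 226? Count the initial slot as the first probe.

4

27 hashes to 2; slot 2 is free -> place at 2.
181 hashes to 1; slot 1 is free -> place at 1.
601 hashes to 1; 1,2 taken -> place at 3.
226 hashes to 1; 1,2,3 taken -> place at 4.
Table: [∅, 181, 27, 601, 226]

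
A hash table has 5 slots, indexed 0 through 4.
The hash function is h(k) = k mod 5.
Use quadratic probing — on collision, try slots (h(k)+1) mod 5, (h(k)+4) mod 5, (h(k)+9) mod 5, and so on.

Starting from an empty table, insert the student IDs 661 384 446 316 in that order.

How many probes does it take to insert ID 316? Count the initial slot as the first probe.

3

661 hashes to 1; slot 1 is free → place at 1.
384 hashes to 4; slot 4 is free → place at 4.
446 hashes to 1; 1 taken → place at 2.
316 hashes to 1; 1,2 taken → place at 0.
Table: [316, 661, 446, ∅, 384]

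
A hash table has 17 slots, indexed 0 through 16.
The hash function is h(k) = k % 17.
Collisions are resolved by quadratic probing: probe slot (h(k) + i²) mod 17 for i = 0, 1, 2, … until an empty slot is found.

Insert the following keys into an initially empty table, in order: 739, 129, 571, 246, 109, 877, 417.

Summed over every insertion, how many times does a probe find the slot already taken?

739 hashes to 8; slot 8 is free -> place at 8.
129 hashes to 10; slot 10 is free -> place at 10.
571 hashes to 10; 10 taken -> place at 11.
246 hashes to 8; 8 taken -> place at 9.
109 hashes to 7; slot 7 is free -> place at 7.
877 hashes to 10; 10,11 taken -> place at 14.
417 hashes to 9; 9,10 taken -> place at 13.
Table: [., ., ., ., ., ., ., 109, 739, 246, 129, 571, ., 417, 877, ., .]

6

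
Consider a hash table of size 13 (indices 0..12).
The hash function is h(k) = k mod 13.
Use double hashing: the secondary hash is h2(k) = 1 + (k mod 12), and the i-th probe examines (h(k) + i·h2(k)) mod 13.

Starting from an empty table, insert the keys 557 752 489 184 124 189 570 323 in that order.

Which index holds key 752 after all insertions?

7

557: h=11 => slot 11
752: h=11, h2=9, probe 11,7 => slot 7
489: h=8 => slot 8
184: h=2 => slot 2
124: h=7, h2=5, probe 7,12 => slot 12
189: h=7, h2=10, probe 7,4 => slot 4
570: h=11, h2=7, probe 11,5 => slot 5
323: h=11, h2=12, probe 11,10 => slot 10
Table: [., ., 184, ., 189, 570, ., 752, 489, ., 323, 557, 124]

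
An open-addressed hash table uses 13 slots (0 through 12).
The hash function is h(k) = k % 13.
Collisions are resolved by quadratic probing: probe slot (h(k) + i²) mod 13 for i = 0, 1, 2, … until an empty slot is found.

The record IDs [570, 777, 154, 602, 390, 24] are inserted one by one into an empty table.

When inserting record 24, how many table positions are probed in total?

3

570 hashes to 11; slot 11 is free -> place at 11.
777 hashes to 10; slot 10 is free -> place at 10.
154 hashes to 11; 11 taken -> place at 12.
602 hashes to 4; slot 4 is free -> place at 4.
390 hashes to 0; slot 0 is free -> place at 0.
24 hashes to 11; 11,12 taken -> place at 2.
Table: [390, ∅, 24, ∅, 602, ∅, ∅, ∅, ∅, ∅, 777, 570, 154]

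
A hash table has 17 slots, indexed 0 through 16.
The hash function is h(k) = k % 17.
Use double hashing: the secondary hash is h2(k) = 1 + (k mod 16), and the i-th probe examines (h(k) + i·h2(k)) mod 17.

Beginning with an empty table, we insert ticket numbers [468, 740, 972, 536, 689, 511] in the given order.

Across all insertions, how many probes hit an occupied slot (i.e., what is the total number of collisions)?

4

468: h=9 => slot 9
740: h=9, h2=5, probe 9,14 => slot 14
972: h=3 => slot 3
536: h=9, h2=9, probe 9,1 => slot 1
689: h=9, h2=2, probe 9,11 => slot 11
511: h=1, h2=16, probe 1,0 => slot 0
Table: [511, 536, ., 972, ., ., ., ., ., 468, ., 689, ., ., 740, ., .]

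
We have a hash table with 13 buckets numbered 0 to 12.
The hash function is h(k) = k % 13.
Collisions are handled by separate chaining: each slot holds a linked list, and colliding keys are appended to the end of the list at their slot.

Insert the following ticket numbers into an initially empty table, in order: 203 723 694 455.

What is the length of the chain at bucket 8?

203 -> bucket 8
723 -> bucket 8 (collision)
694 -> bucket 5
455 -> bucket 0
Final buckets:
0: 455
1: ∅
2: ∅
3: ∅
4: ∅
5: 694
6: ∅
7: ∅
8: 203 -> 723
9: ∅
10: ∅
11: ∅
12: ∅

2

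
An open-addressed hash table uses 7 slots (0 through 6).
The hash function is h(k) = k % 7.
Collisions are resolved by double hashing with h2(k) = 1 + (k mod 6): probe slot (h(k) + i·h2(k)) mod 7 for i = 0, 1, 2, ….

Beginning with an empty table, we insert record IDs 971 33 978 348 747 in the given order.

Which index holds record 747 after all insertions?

3

971 hashes to 5; slot 5 is free => place at 5.
33 hashes to 5, h2=4; 5 taken => place at 2.
978 hashes to 5, h2=1; 5 taken => place at 6.
348 hashes to 5, h2=1; 5,6 taken => place at 0.
747 hashes to 5, h2=4; 5,2,6 taken => place at 3.
Table: [348, —, 33, 747, —, 971, 978]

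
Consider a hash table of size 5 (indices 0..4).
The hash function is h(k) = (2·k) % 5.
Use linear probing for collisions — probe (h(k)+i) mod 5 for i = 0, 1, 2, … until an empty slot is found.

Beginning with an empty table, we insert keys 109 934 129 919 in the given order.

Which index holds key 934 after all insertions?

4

109: h=3 -> slot 3
934: h=3, probe 3,4 -> slot 4
129: h=3, probe 3,4,0 -> slot 0
919: h=3, probe 3,4,0,1 -> slot 1
Table: [129, 919, -, 109, 934]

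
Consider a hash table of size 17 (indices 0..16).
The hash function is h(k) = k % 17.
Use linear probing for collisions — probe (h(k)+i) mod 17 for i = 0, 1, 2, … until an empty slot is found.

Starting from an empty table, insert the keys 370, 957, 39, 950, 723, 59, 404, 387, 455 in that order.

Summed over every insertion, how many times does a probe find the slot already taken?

370: h=13 -> slot 13
957: h=5 -> slot 5
39: h=5, probe 5,6 -> slot 6
950: h=15 -> slot 15
723: h=9 -> slot 9
59: h=8 -> slot 8
404: h=13, probe 13,14 -> slot 14
387: h=13, probe 13,14,15,16 -> slot 16
455: h=13, probe 13,14,15,16,0 -> slot 0
Table: [455, ∅, ∅, ∅, ∅, 957, 39, ∅, 59, 723, ∅, ∅, ∅, 370, 404, 950, 387]

9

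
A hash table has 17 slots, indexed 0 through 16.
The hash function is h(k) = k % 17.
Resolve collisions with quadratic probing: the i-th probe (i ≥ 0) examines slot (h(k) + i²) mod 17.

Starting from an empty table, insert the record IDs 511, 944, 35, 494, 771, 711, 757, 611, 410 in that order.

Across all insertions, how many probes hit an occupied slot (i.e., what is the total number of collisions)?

511: h=1 → slot 1
944: h=9 → slot 9
35: h=1, probe 1,2 → slot 2
494: h=1, probe 1,2,5 → slot 5
771: h=6 → slot 6
711: h=14 → slot 14
757: h=9, probe 9,10 → slot 10
611: h=16 → slot 16
410: h=2, probe 2,3 → slot 3
Table: [∅, 511, 35, 410, ∅, 494, 771, ∅, ∅, 944, 757, ∅, ∅, ∅, 711, ∅, 611]

5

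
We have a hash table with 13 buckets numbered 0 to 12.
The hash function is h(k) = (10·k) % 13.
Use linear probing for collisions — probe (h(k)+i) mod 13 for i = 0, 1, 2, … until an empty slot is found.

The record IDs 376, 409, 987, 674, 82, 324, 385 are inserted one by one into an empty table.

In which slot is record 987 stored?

Insert 376: h=3, slot 3 empty → index 3.
Insert 409: h=8, slot 8 empty → index 8.
Insert 987: h=3, slot 3 occupied → index 4.
Insert 674: h=6, slot 6 empty → index 6.
Insert 82: h=1, slot 1 empty → index 1.
Insert 324: h=3, slots 3,4 occupied → index 5.
Insert 385: h=2, slot 2 empty → index 2.
Table: [—, 82, 385, 376, 987, 324, 674, —, 409, —, —, —, —]

4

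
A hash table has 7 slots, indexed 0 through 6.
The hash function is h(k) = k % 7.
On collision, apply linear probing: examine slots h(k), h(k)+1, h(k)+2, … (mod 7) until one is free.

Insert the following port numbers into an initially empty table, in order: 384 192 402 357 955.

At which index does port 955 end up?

Insert 384: h=6, slot 6 empty => index 6.
Insert 192: h=3, slot 3 empty => index 3.
Insert 402: h=3, slot 3 occupied => index 4.
Insert 357: h=0, slot 0 empty => index 0.
Insert 955: h=3, slots 3,4 occupied => index 5.
Table: [357, _, _, 192, 402, 955, 384]

5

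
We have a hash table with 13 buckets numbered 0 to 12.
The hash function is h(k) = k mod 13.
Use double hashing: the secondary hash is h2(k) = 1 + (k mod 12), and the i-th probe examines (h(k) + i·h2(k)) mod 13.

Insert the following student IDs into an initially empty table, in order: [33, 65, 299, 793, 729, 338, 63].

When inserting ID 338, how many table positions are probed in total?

2

Insert 33: h=7, slot 7 empty → index 7.
Insert 65: h=0, slot 0 empty → index 0.
Insert 299: h=0, h2=12, slot 0 occupied → index 12.
Insert 793: h=0, h2=2, slot 0 occupied → index 2.
Insert 729: h=1, slot 1 empty → index 1.
Insert 338: h=0, h2=3, slot 0 occupied → index 3.
Insert 63: h=11, slot 11 empty → index 11.
Table: [65, 729, 793, 338, ., ., ., 33, ., ., ., 63, 299]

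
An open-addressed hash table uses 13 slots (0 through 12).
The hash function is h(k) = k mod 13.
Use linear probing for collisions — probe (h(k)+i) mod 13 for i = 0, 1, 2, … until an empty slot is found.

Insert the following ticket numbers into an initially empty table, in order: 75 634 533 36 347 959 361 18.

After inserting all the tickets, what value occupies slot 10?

75

Insert 75: h=10, slot 10 empty -> index 10.
Insert 634: h=10, slot 10 occupied -> index 11.
Insert 533: h=0, slot 0 empty -> index 0.
Insert 36: h=10, slots 10,11 occupied -> index 12.
Insert 347: h=9, slot 9 empty -> index 9.
Insert 959: h=10, slots 10,11,12,0 occupied -> index 1.
Insert 361: h=10, slots 10,11,12,0,1 occupied -> index 2.
Insert 18: h=5, slot 5 empty -> index 5.
Table: [533, 959, 361, ∅, ∅, 18, ∅, ∅, ∅, 347, 75, 634, 36]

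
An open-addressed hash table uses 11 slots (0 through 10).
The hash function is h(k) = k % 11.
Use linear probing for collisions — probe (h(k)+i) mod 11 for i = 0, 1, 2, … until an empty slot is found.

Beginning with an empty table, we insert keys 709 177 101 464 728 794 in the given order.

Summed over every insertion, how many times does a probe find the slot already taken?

709 hashes to 5; slot 5 is free => place at 5.
177 hashes to 1; slot 1 is free => place at 1.
101 hashes to 2; slot 2 is free => place at 2.
464 hashes to 2; 2 taken => place at 3.
728 hashes to 2; 2,3 taken => place at 4.
794 hashes to 2; 2,3,4,5 taken => place at 6.
Table: [_, 177, 101, 464, 728, 709, 794, _, _, _, _]

7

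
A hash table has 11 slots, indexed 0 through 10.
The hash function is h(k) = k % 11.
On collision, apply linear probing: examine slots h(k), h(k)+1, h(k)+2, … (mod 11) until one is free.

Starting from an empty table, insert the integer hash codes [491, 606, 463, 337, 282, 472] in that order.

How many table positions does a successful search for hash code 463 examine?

Insert 491: h=7, slot 7 empty → index 7.
Insert 606: h=1, slot 1 empty → index 1.
Insert 463: h=1, slot 1 occupied → index 2.
Insert 337: h=7, slot 7 occupied → index 8.
Insert 282: h=7, slots 7,8 occupied → index 9.
Insert 472: h=10, slot 10 empty → index 10.
Table: [—, 606, 463, —, —, —, —, 491, 337, 282, 472]
Lookup 463: h=1, probe 1,2 → found at 2.

2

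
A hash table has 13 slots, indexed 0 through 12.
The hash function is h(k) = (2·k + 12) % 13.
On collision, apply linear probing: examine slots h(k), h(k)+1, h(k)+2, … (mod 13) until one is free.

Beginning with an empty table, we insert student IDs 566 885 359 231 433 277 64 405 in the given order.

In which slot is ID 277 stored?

566 hashes to 0; slot 0 is free → place at 0.
885 hashes to 1; slot 1 is free → place at 1.
359 hashes to 2; slot 2 is free → place at 2.
231 hashes to 6; slot 6 is free → place at 6.
433 hashes to 7; slot 7 is free → place at 7.
277 hashes to 7; 7 taken → place at 8.
64 hashes to 10; slot 10 is free → place at 10.
405 hashes to 3; slot 3 is free → place at 3.
Table: [566, 885, 359, 405, ∅, ∅, 231, 433, 277, ∅, 64, ∅, ∅]

8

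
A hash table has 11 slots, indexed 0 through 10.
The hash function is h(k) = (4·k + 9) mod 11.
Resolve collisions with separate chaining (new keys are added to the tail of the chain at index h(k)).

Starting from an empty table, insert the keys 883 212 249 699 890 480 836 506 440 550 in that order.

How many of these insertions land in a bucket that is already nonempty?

5

Insert 883: h=10, bucket 10 empty → new chain.
Insert 212: h=10, bucket 10 nonempty → append to chain.
Insert 249: h=4, bucket 4 empty → new chain.
Insert 699: h=0, bucket 0 empty → new chain.
Insert 890: h=5, bucket 5 empty → new chain.
Insert 480: h=4, bucket 4 nonempty → append to chain.
Insert 836: h=9, bucket 9 empty → new chain.
Insert 506: h=9, bucket 9 nonempty → append to chain.
Insert 440: h=9, bucket 9 nonempty → append to chain.
Insert 550: h=9, bucket 9 nonempty → append to chain.
Final buckets:
0: 699
1: .
2: .
3: .
4: 249 -> 480
5: 890
6: .
7: .
8: .
9: 836 -> 506 -> 440 -> 550
10: 883 -> 212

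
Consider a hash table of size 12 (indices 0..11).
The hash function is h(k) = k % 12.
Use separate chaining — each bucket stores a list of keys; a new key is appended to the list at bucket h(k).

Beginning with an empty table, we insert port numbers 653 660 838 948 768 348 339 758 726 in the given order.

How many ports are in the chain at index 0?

Insert 653: h=5, bucket 5 empty -> new chain.
Insert 660: h=0, bucket 0 empty -> new chain.
Insert 838: h=10, bucket 10 empty -> new chain.
Insert 948: h=0, bucket 0 nonempty -> append to chain.
Insert 768: h=0, bucket 0 nonempty -> append to chain.
Insert 348: h=0, bucket 0 nonempty -> append to chain.
Insert 339: h=3, bucket 3 empty -> new chain.
Insert 758: h=2, bucket 2 empty -> new chain.
Insert 726: h=6, bucket 6 empty -> new chain.
Final buckets:
0: 660 -> 948 -> 768 -> 348
1: ∅
2: 758
3: 339
4: ∅
5: 653
6: 726
7: ∅
8: ∅
9: ∅
10: 838
11: ∅

4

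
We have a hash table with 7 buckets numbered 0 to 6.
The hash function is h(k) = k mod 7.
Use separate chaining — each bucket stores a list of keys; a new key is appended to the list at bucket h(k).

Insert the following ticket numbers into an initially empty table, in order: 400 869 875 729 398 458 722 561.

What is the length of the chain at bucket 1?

5

Insert 400: h=1, bucket 1 empty → new chain.
Insert 869: h=1, bucket 1 nonempty → append to chain.
Insert 875: h=0, bucket 0 empty → new chain.
Insert 729: h=1, bucket 1 nonempty → append to chain.
Insert 398: h=6, bucket 6 empty → new chain.
Insert 458: h=3, bucket 3 empty → new chain.
Insert 722: h=1, bucket 1 nonempty → append to chain.
Insert 561: h=1, bucket 1 nonempty → append to chain.
Final buckets:
0: 875
1: 400 -> 869 -> 729 -> 722 -> 561
2: -
3: 458
4: -
5: -
6: 398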